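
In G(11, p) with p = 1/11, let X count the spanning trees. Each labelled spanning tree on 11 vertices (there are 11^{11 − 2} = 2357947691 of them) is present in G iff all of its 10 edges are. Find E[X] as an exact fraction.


K_11 has 11^{11 − 2} = 2357947691 labelled spanning trees.
For each such spanning tree H, let X_H = 1 if all 10 edges of H are present in G. Then P[X_H = 1] = p^{10} = (1/11)^{10} = 1/25937424601.
By linearity: E[X] = Σ_H E[X_H] = 2357947691 · p^{10} = 2357947691 · 1/25937424601 = 1/11.
Numerically: E[X] ≈ 0.090909.

E[X] = 2357947691 · (1/11)^{10} = 1/11 ≈ 0.090909.


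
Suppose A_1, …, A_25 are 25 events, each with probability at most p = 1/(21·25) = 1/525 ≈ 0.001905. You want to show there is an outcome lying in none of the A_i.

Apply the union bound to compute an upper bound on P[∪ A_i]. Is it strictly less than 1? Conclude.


Union bound: P[∪_{i=1}^{25} A_i] ≤ Σ_i P[A_i] ≤ 25·p = 25·(1/525) = 1/21.
Numerically: 1/21 ≈ 0.047619.
Is 1/21 < 1? YES.
Since P[∪ A_i] ≤ 1/21 < 1, the complement has P[∩ A_i^c] ≥ 1 − 1/21 = 20/21 > 0, so some outcome avoids every A_i.

25·p = 1/21 ≈ 0.047619; existence CERTIFIED by the union bound.


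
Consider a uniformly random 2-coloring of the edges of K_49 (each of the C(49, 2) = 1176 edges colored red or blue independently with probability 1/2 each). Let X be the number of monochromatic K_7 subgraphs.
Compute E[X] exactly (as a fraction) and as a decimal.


Let X = Σ_S X_S over the C(49, 7) = 85900584 subsets S of size 7, where X_S = 1 if the K_7 on S is monochromatic.
For a fixed S, the K_7 on S has C(7, 2) = 21 edges. P[all 21 edges red] = (1/2)^21, and likewise for blue, so P[monochromatic] = 2·(1/2)^21 = 2^{1 − 21} = 1/1048576.
By linearity: E[X] = C(49, 7) · 2^{1 − 21} = 85900584 · 1/1048576 = 10737573/131072.
Numerically: E[X] ≈ 81.92118.

E[X] = C(49,7)·2^(1−C(7,2)) = 10737573/131072 ≈ 81.92118.


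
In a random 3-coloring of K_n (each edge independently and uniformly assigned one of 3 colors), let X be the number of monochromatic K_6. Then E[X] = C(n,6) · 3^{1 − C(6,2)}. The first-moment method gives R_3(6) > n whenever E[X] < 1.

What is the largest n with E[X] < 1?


We need C(n, 6) · 3^{1 − 15} < 1, i.e. C(n, 6) < 3^{15 − 1} = 4782969.
Check values of n near the boundary:
  n = 38: C(38, 6) = 2760681; 2760681 < 4782969? YES
  n = 39: C(39, 6) = 3262623; 3262623 < 4782969? YES
  n = 40: C(40, 6) = 3838380; 3838380 < 4782969? YES
  n = 41: C(41, 6) = 4496388; 4496388 < 4782969? YES
  n = 42: C(42, 6) = 5245786; 5245786 < 4782969? NO
  n = 43: C(43, 6) = 6096454; 6096454 < 4782969? NO
  n = 44: C(44, 6) = 7059052; 7059052 < 4782969? NO
The largest n with C(n, 6) < 4782969 is n = 41 (where E[X] = 1498796/1594323 ≈ 0.9401). Hence R_3(6) > 41, i.e. R_3(6) ≥ 42.

Largest n = 41; hence R_3(6) > 41.


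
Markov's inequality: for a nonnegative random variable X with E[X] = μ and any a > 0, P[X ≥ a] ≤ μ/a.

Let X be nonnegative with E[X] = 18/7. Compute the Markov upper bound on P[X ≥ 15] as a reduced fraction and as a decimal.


μ = E[X] = 18/7, a = 15.
Markov: P[X ≥ 15] ≤ μ/a = (18/7)/15 = 6/35.
Numerically: ≈ 0.171.
(Since a = 15 > μ = 2.571, the bound 6/35 is < 1 and informative.)

P[X ≥ 15] ≤ 6/35 ≈ 0.171.


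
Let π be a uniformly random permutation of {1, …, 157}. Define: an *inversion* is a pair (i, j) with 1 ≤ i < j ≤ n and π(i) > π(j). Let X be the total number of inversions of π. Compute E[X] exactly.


Write X = Σ X_I over the C(157, 2) = 12246 pairs i < j, with X_I the indicator of one inversion.
There are 12246 indicators.
For each fixed pair i < j, the values π(i) and π(j) are two distinct elements of {1, …, 157} in uniformly random order; by symmetry P[π(i) > π(j)] = 1/2.
By linearity: E[X] = 12246 · (1/2) = C(157, 2) · (1/2) = 12246/2 = 6123 ≈ 6123.000000.

E[X] = 6123 = 6123.000000.


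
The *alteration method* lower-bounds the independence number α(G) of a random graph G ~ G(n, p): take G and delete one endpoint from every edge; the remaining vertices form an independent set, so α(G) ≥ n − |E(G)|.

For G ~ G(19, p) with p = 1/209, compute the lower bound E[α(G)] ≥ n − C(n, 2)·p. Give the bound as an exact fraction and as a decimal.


E[|E(G)|] = C(19, 2)·p = 171 · (1/209) = 9/11.
E[α(G)] ≥ n − E[|E(G)|] = 19 − 9/11 = 200/11.
Numerically: ≈ 18.181818.
(This is only a lower bound; the true E[α(G)] may be larger.)

E[α(G)] ≥ 200/11 ≈ 18.181818.


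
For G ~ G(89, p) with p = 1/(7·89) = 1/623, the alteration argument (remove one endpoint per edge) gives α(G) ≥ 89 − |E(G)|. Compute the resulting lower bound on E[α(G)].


E[|E(G)|] = C(89, 2)·p = 3916 · (1/623) = 44/7.
E[α(G)] ≥ n − E[|E(G)|] = 89 − 44/7 = 579/7.
Numerically: ≈ 82.714.
(This is only a lower bound; the true E[α(G)] may be larger.)

E[α(G)] ≥ 579/7 ≈ 82.714.


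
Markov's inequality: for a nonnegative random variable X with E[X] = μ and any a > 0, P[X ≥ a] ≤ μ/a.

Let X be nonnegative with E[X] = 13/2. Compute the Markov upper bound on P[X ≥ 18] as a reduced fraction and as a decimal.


μ = E[X] = 13/2, a = 18.
Markov: P[X ≥ 18] ≤ μ/a = (13/2)/18 = 13/36.
Numerically: ≈ 0.36111.
(Since a = 18 > μ = 6.50000, the bound 13/36 is < 1 and informative.)

P[X ≥ 18] ≤ 13/36 ≈ 0.36111.


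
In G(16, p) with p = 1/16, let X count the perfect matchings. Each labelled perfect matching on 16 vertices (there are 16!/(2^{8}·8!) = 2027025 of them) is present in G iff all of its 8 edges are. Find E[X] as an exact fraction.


K_16 has 16!/(2^{8}·8!) = 2027025 labelled perfect matchings.
For each such perfect matching H, let X_H = 1 if all 8 edges of H are present in G. Then P[X_H = 1] = p^{8} = (1/16)^{8} = 1/4294967296.
By linearity: E[X] = Σ_H E[X_H] = 2027025 · p^{8} = 2027025 · 1/4294967296 = 2027025/4294967296.
Numerically: E[X] ≈ 0.000471954.

E[X] = 2027025 · (1/16)^{8} = 2027025/4294967296 ≈ 0.000471954.


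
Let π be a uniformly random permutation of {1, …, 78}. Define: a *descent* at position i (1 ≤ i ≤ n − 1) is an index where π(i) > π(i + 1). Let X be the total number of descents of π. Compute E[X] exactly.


Write X = Σ X_I over i = 1, …, 77, with X_I the indicator of one descent.
There are 77 indicators.
For each fixed i, the pair (π(i), π(i+1)) is a uniformly random ordered pair of distinct values from {1, …, 78}; by symmetry P[π(i) > π(i+1)] = 1/2.
By linearity: E[X] = 77 · (1/2) = (78 − 1) · (1/2) = 77/2 ≈ 38.5000.

E[X] = 77/2 = 38.5000.


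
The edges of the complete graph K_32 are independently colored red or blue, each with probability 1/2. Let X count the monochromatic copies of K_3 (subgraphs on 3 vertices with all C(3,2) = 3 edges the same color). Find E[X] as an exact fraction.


Let X = Σ_S X_S over the C(32, 3) = 4960 subsets S of size 3, where X_S = 1 if the K_3 on S is monochromatic.
For a fixed S, the K_3 on S has C(3, 2) = 3 edges. P[all 3 edges red] = (1/2)^3, and likewise for blue, so P[monochromatic] = 2·(1/2)^3 = 2^{1 − 3} = 1/4.
By linearity of expectation: E[X] = C(32, 3) · 2^{1 − 3} = 4960 · 1/4 = 1240.
Numerically: E[X] ≈ 1240.000.

E[X] = C(32,3)·2^(1−C(3,2)) = 1240 ≈ 1240.000.


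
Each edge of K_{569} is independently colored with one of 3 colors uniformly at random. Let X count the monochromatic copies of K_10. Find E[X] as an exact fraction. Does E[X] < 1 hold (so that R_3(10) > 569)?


E[X] = C(569, 10) · 3^{1 − 45} = 905357721286137524328 · 3^{−44} = 905357721286137524328/984770902183611232881.
As a reduced fraction: E[X] = 100595302365126391592/109418989131512359209 ≈ 0.91936.
Is E[X] < 1? YES.
Since E[X] < 1, there exists a 3-coloring of K_{569} with no monochromatic K_10; hence R_3(10) > 569.

E[X] = 100595302365126391592/109418989131512359209 ≈ 0.91936; E[X] < 1, so R_3(10) > 569.


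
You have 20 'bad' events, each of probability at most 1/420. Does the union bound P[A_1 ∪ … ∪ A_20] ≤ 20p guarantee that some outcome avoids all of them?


Union bound: P[∪_{i=1}^{20} A_i] ≤ Σ_i P[A_i] ≤ 20·p = 20·(1/420) = 1/21.
Numerically: 1/21 ≈ 0.048.
Is 1/21 < 1? YES.
Since P[∪ A_i] ≤ 1/21 < 1, the complement has P[∩ A_i^c] ≥ 1 − 1/21 = 20/21 > 0, so some outcome avoids every A_i.

20·p = 1/21 ≈ 0.048; existence CERTIFIED by the union bound.


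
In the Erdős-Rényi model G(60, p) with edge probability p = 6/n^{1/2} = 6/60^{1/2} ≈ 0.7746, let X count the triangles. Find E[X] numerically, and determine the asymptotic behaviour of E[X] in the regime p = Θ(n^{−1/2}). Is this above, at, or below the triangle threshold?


Number of potential triangles: C(60, 3) = 34220.
Each occurs with probability p³ ≈ (0.7746)³ ≈ 4.647580e-01.
By linearity: E[X] = C(60, 3)·p³ ≈ 34220 · 4.647580e-01 ≈ 15904.0188.
Since α = 1/2 < 1, p = c/n^{1/2} ≫ 1/n is above the triangle threshold p ~ 1/n. Asymptotically E[X] ~ (c³/6)·n^{3(1−α)} = (6³/6)·n^{1.5} → ∞; triangles are abundant w.h.p.

E[X] ≈ 15904.0188; in regime p = Θ(1/n^{1/2}) E[X] diverges (above the triangle threshold p ~ 1/n).


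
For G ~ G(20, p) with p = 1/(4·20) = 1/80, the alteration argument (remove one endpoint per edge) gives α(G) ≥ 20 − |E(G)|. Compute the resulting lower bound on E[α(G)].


E[|E(G)|] = C(20, 2)·p = 190 · (1/80) = 19/8.
E[α(G)] ≥ n − E[|E(G)|] = 20 − 19/8 = 141/8.
Numerically: ≈ 17.6250.
(This is only a lower bound; the true E[α(G)] may be larger.)

E[α(G)] ≥ 141/8 ≈ 17.6250.


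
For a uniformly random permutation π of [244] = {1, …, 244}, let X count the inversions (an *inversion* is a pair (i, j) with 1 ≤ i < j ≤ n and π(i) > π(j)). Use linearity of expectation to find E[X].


Write X = Σ X_I over the C(244, 2) = 29646 pairs i < j, with X_I the indicator of one inversion.
There are 29646 indicators.
For each fixed pair i < j, the values π(i) and π(j) are two distinct elements of {1, …, 244} in uniformly random order; by symmetry P[π(i) > π(j)] = 1/2.
By linearity: E[X] = 29646 · (1/2) = C(244, 2) · (1/2) = 29646/2 = 14823 ≈ 14823.00000.

E[X] = 14823 = 14823.00000.


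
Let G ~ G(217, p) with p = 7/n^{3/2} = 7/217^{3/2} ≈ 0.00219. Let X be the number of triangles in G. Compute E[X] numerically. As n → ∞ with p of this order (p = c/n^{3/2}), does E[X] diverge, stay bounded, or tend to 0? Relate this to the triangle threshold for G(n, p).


Number of potential triangles: C(217, 3) = 1679580.
Each occurs with probability p³ ≈ (0.00219)³ ≈ 1.05009e-08.
By linearity: E[X] = C(217, 3)·p³ ≈ 1679580 · 1.05009e-08 ≈ 0.018.
Since α = 3/2 > 1, p = c/n^{3/2} = o(1/n) is below the triangle threshold p ~ 1/n. Asymptotically E[X] ~ (c³/6)·n^{3(1−α)} = (7³/6)·n^{-1.5} → 0, so by Markov's inequality G has no triangles w.h.p.

E[X] ≈ 0.018; in regime p = Θ(1/n^{3/2}) E[X] tends to 0 (below the triangle threshold p ~ 1/n).


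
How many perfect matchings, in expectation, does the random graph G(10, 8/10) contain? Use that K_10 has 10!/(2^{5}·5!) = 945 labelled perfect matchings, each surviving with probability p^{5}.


K_10 has 10!/(2^{5}·5!) = 945 labelled perfect matchings.
For each such perfect matching H, let X_H = 1 if all 5 edges of H are present in G. Then P[X_H = 1] = p^{5} = (4/5)^{5} = 1024/3125.
Summing the indicators: E[X] = Σ_H E[X_H] = 945 · p^{5} = 945 · 1024/3125 = 193536/625.
Numerically: E[X] ≈ 309.66.

E[X] = 945 · (4/5)^{5} = 193536/625 ≈ 309.66.


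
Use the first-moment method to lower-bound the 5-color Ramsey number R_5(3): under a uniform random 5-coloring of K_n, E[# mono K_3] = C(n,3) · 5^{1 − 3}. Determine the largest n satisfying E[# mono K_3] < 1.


We need C(n, 3) · 5^{1 − 3} < 1, i.e. C(n, 3) < 5^{3 − 1} = 25.
Check values of n near the boundary:
  n = 3: C(3, 3) = 1; 1 < 25? YES
  n = 4: C(4, 3) = 4; 4 < 25? YES
  n = 5: C(5, 3) = 10; 10 < 25? YES
  n = 6: C(6, 3) = 20; 20 < 25? YES
  n = 7: C(7, 3) = 35; 35 < 25? NO
  n = 8: C(8, 3) = 56; 56 < 25? NO
The largest n with C(n, 3) < 25 is n = 6 (where E[X] = 4/5 ≈ 0.800000). Hence R_5(3) > 6, i.e. R_5(3) ≥ 7.

Largest n = 6; hence R_5(3) > 6.


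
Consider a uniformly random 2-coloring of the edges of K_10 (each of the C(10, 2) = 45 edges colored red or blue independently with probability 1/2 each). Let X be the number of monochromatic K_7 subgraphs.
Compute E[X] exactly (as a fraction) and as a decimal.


Let X = Σ_S X_S over the C(10, 7) = 120 subsets S of size 7, where X_S = 1 if the K_7 on S is monochromatic.
For a fixed S, the K_7 on S has C(7, 2) = 21 edges. P[all 21 edges red] = (1/2)^21, and likewise for blue, so P[monochromatic] = 2·(1/2)^21 = 2^{1 − 21} = 1/1048576.
By linearity of expectation: E[X] = C(10, 7) · 2^{1 − 21} = 120 · 1/1048576 = 15/131072.
Numerically: E[X] ≈ 0.000114.

E[X] = C(10,7)·2^(1−C(7,2)) = 15/131072 ≈ 0.000114.


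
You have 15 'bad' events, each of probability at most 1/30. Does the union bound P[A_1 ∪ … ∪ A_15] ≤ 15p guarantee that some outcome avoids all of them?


Union bound: P[∪_{i=1}^{15} A_i] ≤ Σ_i P[A_i] ≤ 15·p = 15·(1/30) = 1/2.
Numerically: 1/2 ≈ 0.50000.
Is 1/2 < 1? YES.
Since P[∪ A_i] ≤ 1/2 < 1, the complement has P[∩ A_i^c] ≥ 1 − 1/2 = 1/2 > 0, so some outcome avoids every A_i.

15·p = 1/2 ≈ 0.50000; existence CERTIFIED by the union bound.


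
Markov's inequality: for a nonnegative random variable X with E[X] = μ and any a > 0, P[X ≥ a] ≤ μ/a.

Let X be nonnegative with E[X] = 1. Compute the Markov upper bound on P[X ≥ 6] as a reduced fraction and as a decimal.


μ = E[X] = 1, a = 6.
Markov: P[X ≥ 6] ≤ μ/a = (1)/6 = 1/6.
Numerically: ≈ 0.16667.
(Since a = 6 > μ = 1.00000, the bound 1/6 is < 1 and informative.)

P[X ≥ 6] ≤ 1/6 ≈ 0.16667.


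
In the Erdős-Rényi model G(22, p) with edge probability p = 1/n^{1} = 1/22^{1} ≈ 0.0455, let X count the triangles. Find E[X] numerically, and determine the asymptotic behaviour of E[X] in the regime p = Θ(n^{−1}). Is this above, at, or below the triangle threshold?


Number of potential triangles: C(22, 3) = 1540.
Each occurs with probability p³ ≈ (0.0455)³ ≈ 9.39144e-05.
By linearity: E[X] = C(22, 3)·p³ ≈ 1540 · 9.39144e-05 ≈ 0.145.
Here α = 1, so p = 1/n is exactly at the triangle threshold p ~ 1/n. Asymptotically E[X] → c³/6 = 1³/6 = 1/6 ≈ 0.167, a bounded constant. In this regime the triangle count is asymptotically Poisson(c³/6).

E[X] ≈ 0.145; in regime p = Θ(1/n^{1}) E[X] stays bounded (at the triangle threshold p ~ 1/n).


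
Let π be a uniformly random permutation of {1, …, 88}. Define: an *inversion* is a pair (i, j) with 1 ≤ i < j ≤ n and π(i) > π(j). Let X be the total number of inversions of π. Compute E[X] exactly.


Write X = Σ X_I over the C(88, 2) = 3828 pairs i < j, with X_I the indicator of one inversion.
There are 3828 indicators.
For each fixed pair i < j, the values π(i) and π(j) are two distinct elements of {1, …, 88} in uniformly random order; by symmetry P[π(i) > π(j)] = 1/2.
By linearity: E[X] = 3828 · (1/2) = C(88, 2) · (1/2) = 3828/2 = 1914 ≈ 1914.00000.

E[X] = 1914 = 1914.00000.


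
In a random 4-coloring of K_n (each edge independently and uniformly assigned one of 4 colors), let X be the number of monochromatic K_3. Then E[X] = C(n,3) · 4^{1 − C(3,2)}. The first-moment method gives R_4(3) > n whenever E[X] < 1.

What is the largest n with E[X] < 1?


We need C(n, 3) · 4^{1 − 3} < 1, i.e. C(n, 3) < 4^{3 − 1} = 16.
Check values of n near the boundary:
  n = 4: C(4, 3) = 4; 4 < 16? YES
  n = 5: C(5, 3) = 10; 10 < 16? YES
  n = 6: C(6, 3) = 20; 20 < 16? NO
  n = 7: C(7, 3) = 35; 35 < 16? NO
  n = 8: C(8, 3) = 56; 56 < 16? NO
The largest n with C(n, 3) < 16 is n = 5 (where E[X] = 5/8 ≈ 0.625). Hence R_4(3) > 5, i.e. R_4(3) ≥ 6.

Largest n = 5; hence R_4(3) > 5.


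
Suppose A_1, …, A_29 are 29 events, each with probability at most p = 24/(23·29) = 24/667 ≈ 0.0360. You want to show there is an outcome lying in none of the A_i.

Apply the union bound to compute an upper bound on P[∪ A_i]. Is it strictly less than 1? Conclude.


Union bound: P[∪_{i=1}^{29} A_i] ≤ Σ_i P[A_i] ≤ 29·p = 29·(24/667) = 24/23.
Numerically: 24/23 ≈ 1.0435.
Is 24/23 < 1? NO.
Since the bound 24/23 is ≥ 1, the union bound is uninformative here; it does NOT by itself certify existence.

29·p = 24/23 ≈ 1.0435; existence NOT certified by the union bound.


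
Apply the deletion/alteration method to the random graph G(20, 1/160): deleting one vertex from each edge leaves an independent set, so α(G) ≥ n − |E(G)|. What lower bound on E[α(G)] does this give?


E[|E(G)|] = C(20, 2)·p = 190 · (1/160) = 19/16.
E[α(G)] ≥ n − E[|E(G)|] = 20 − 19/16 = 301/16.
Numerically: ≈ 18.812500.
(This is only a lower bound; the true E[α(G)] may be larger.)

E[α(G)] ≥ 301/16 ≈ 18.812500.


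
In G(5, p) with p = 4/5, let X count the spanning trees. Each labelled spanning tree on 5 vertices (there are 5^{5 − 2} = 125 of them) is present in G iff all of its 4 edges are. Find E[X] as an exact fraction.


K_5 has 5^{5 − 2} = 125 labelled spanning trees.
For each such spanning tree H, let X_H = 1 if all 4 edges of H are present in G. Then P[X_H = 1] = p^{4} = (4/5)^{4} = 256/625.
By linearity: E[X] = Σ_H E[X_H] = 125 · p^{4} = 125 · 256/625 = 256/5.
Numerically: E[X] ≈ 51.2.

E[X] = 125 · (4/5)^{4} = 256/5 ≈ 51.2.


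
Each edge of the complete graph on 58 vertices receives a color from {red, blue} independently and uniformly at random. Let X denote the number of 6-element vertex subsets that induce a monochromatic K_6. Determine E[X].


Let X = Σ_S X_S over the C(58, 6) = 40475358 subsets S of size 6, where X_S = 1 if the K_6 on S is monochromatic.
For a fixed S, the K_6 on S has C(6, 2) = 15 edges. P[all 15 edges red] = (1/2)^15, and likewise for blue, so P[monochromatic] = 2·(1/2)^15 = 2^{1 − 15} = 1/16384.
By linearity of expectation: E[X] = C(58, 6) · 2^{1 − 15} = 40475358 · 1/16384 = 20237679/8192.
Numerically: E[X] ≈ 2470.420.

E[X] = C(58,6)·2^(1−C(6,2)) = 20237679/8192 ≈ 2470.420.


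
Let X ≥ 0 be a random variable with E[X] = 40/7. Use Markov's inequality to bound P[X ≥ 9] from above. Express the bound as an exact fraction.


μ = E[X] = 40/7, a = 9.
Markov: P[X ≥ 9] ≤ μ/a = (40/7)/9 = 40/63.
Numerically: ≈ 0.63492.
(Since a = 9 > μ = 5.71429, the bound 40/63 is < 1 and informative.)

P[X ≥ 9] ≤ 40/63 ≈ 0.63492.


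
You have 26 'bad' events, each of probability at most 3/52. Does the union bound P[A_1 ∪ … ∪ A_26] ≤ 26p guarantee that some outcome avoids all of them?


Union bound: P[∪_{i=1}^{26} A_i] ≤ Σ_i P[A_i] ≤ 26·p = 26·(3/52) = 3/2.
Numerically: 3/2 ≈ 1.500000.
Is 3/2 < 1? NO.
Since the bound 3/2 is ≥ 1, the union bound is uninformative here; it does NOT by itself certify existence.

26·p = 3/2 ≈ 1.500000; existence NOT certified by the union bound.


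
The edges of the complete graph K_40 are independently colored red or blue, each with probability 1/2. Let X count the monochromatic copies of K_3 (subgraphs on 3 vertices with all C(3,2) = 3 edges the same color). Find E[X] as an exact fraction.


Let X = Σ_S X_S over the C(40, 3) = 9880 subsets S of size 3, where X_S = 1 if the K_3 on S is monochromatic.
For a fixed S, the K_3 on S has C(3, 2) = 3 edges. P[all 3 edges red] = (1/2)^3, and likewise for blue, so P[monochromatic] = 2·(1/2)^3 = 2^{1 − 3} = 1/4.
By linearity: E[X] = C(40, 3) · 2^{1 − 3} = 9880 · 1/4 = 2470.
Numerically: E[X] ≈ 2470.000000.

E[X] = C(40,3)·2^(1−C(3,2)) = 2470 ≈ 2470.000000.


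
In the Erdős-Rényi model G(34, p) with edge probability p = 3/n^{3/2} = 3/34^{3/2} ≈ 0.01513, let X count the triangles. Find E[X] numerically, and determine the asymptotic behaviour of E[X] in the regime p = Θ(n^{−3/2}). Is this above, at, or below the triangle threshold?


Number of potential triangles: C(34, 3) = 5984.
Each occurs with probability p³ ≈ (0.01513)³ ≈ 3.465043e-06.
By linearity: E[X] = C(34, 3)·p³ ≈ 5984 · 3.465043e-06 ≈ 0.0207.
Since α = 3/2 > 1, p = c/n^{3/2} = o(1/n) is below the triangle threshold p ~ 1/n. Asymptotically E[X] ~ (c³/6)·n^{3(1−α)} = (3³/6)·n^{-1.5} → 0, so by Markov's inequality G has no triangles w.h.p.

E[X] ≈ 0.0207; in regime p = Θ(1/n^{3/2}) E[X] tends to 0 (below the triangle threshold p ~ 1/n).


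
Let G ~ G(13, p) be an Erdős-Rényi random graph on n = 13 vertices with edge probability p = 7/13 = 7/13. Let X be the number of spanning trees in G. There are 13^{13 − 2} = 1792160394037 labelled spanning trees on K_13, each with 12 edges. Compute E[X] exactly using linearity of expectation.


K_13 has 13^{13 − 2} = 1792160394037 labelled spanning trees.
For each such spanning tree H, let X_H = 1 if all 12 edges of H are present in G. Then P[X_H = 1] = p^{12} = (7/13)^{12} = 13841287201/23298085122481.
By linearity: E[X] = Σ_H E[X_H] = 1792160394037 · p^{12} = 1792160394037 · 13841287201/23298085122481 = 13841287201/13.
Numerically: E[X] ≈ 1.065e+09.

E[X] = 1792160394037 · (7/13)^{12} = 13841287201/13 ≈ 1.065e+09.


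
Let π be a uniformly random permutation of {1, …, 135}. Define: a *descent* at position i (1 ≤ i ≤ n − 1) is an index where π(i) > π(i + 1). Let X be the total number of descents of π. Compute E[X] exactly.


Write X = Σ X_I over i = 1, …, 134, with X_I the indicator of one descent.
There are 134 indicators.
For each fixed i, the pair (π(i), π(i+1)) is a uniformly random ordered pair of distinct values from {1, …, 135}; by symmetry P[π(i) > π(i+1)] = 1/2.
By linearity: E[X] = 134 · (1/2) = (135 − 1) · (1/2) = 67 ≈ 67.0000.

E[X] = 67 = 67.0000.


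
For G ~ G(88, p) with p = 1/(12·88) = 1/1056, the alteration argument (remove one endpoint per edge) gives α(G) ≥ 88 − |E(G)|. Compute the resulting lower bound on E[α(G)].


E[|E(G)|] = C(88, 2)·p = 3828 · (1/1056) = 29/8.
E[α(G)] ≥ n − E[|E(G)|] = 88 − 29/8 = 675/8.
Numerically: ≈ 84.375.
(This is only a lower bound; the true E[α(G)] may be larger.)

E[α(G)] ≥ 675/8 ≈ 84.375.


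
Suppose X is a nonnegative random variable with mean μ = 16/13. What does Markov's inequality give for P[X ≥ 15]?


μ = E[X] = 16/13, a = 15.
Markov: P[X ≥ 15] ≤ μ/a = (16/13)/15 = 16/195.
Numerically: ≈ 0.08205.
(Since a = 15 > μ = 1.23077, the bound 16/195 is < 1 and informative.)

P[X ≥ 15] ≤ 16/195 ≈ 0.08205.


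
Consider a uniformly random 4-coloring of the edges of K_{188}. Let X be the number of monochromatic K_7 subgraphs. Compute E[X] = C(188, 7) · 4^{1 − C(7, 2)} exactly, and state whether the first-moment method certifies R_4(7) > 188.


E[X] = C(188, 7) · 4^{1 − 21} = 1470936391496 · 4^{−20} = 1470936391496/1099511627776.
As a reduced fraction: E[X] = 183867048937/137438953472 ≈ 1.33781.
Is E[X] < 1? NO.
Since E[X] ≥ 1, the first-moment bound is inconclusive at n = 188; it does NOT by itself certify R_4(7) > 188.

E[X] = 183867048937/137438953472 ≈ 1.33781; E[X] ≥ 1; first-moment method inconclusive here.


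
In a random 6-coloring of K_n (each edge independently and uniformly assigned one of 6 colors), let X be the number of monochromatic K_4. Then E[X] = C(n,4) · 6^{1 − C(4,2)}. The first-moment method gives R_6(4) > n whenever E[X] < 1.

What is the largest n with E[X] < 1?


We need C(n, 4) · 6^{1 − 6} < 1, i.e. C(n, 4) < 6^{6 − 1} = 7776.
Check values of n near the boundary:
  n = 21: C(21, 4) = 5985; 5985 < 7776? YES
  n = 22: C(22, 4) = 7315; 7315 < 7776? YES
  n = 23: C(23, 4) = 8855; 8855 < 7776? NO
The largest n with C(n, 4) < 7776 is n = 22 (where E[X] = 7315/7776 ≈ 0.9407). Hence R_6(4) > 22, i.e. R_6(4) ≥ 23.

Largest n = 22; hence R_6(4) > 22.


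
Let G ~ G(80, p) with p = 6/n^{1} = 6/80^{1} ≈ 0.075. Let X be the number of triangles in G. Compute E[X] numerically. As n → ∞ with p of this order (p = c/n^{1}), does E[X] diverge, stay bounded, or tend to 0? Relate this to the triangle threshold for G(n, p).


Number of potential triangles: C(80, 3) = 82160.
Each occurs with probability p³ ≈ (0.075)³ ≈ 4.2187500e-04.
By linearity: E[X] = C(80, 3)·p³ ≈ 82160 · 4.2187500e-04 ≈ 34.66125.
Here α = 1, so p = 6/n is exactly at the triangle threshold p ~ 1/n. Asymptotically E[X] → c³/6 = 6³/6 = 36 ≈ 36.00000, a bounded constant. In this regime the triangle count is asymptotically Poisson(c³/6).

E[X] ≈ 34.66125; in regime p = Θ(1/n^{1}) E[X] stays bounded (at the triangle threshold p ~ 1/n).


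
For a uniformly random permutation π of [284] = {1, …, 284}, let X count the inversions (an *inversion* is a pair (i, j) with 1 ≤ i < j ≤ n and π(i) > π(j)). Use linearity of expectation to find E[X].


Write X = Σ X_I over the C(284, 2) = 40186 pairs i < j, with X_I the indicator of one inversion.
There are 40186 indicators.
For each fixed pair i < j, the values π(i) and π(j) are two distinct elements of {1, …, 284} in uniformly random order; by symmetry P[π(i) > π(j)] = 1/2.
By linearity: E[X] = 40186 · (1/2) = C(284, 2) · (1/2) = 40186/2 = 20093 ≈ 20093.000.

E[X] = 20093 = 20093.000.


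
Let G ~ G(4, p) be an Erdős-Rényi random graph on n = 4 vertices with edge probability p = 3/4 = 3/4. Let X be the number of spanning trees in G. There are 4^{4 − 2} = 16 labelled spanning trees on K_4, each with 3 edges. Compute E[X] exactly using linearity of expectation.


K_4 has 4^{4 − 2} = 16 labelled spanning trees.
For each such spanning tree H, let X_H = 1 if all 3 edges of H are present in G. Then P[X_H = 1] = p^{3} = (3/4)^{3} = 27/64.
By linearity: E[X] = Σ_H E[X_H] = 16 · p^{3} = 16 · 27/64 = 27/4.
Numerically: E[X] ≈ 6.75.

E[X] = 16 · (3/4)^{3} = 27/4 ≈ 6.75.


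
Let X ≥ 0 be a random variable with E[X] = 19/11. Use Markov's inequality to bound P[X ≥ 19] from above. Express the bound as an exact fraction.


μ = E[X] = 19/11, a = 19.
Markov: P[X ≥ 19] ≤ μ/a = (19/11)/19 = 1/11.
Numerically: ≈ 0.091.
(Since a = 19 > μ = 1.727, the bound 1/11 is < 1 and informative.)

P[X ≥ 19] ≤ 1/11 ≈ 0.091.


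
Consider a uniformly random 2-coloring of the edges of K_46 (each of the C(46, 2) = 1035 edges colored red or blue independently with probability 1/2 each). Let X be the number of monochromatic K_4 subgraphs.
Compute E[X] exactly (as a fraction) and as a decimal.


Let X = Σ_S X_S over the C(46, 4) = 163185 subsets S of size 4, where X_S = 1 if the K_4 on S is monochromatic.
For a fixed S, the K_4 on S has C(4, 2) = 6 edges. P[all 6 edges red] = (1/2)^6, and likewise for blue, so P[monochromatic] = 2·(1/2)^6 = 2^{1 − 6} = 1/32.
By linearity: E[X] = C(46, 4) · 2^{1 − 6} = 163185 · 1/32 = 163185/32.
Numerically: E[X] ≈ 5099.531.

E[X] = C(46,4)·2^(1−C(4,2)) = 163185/32 ≈ 5099.531.


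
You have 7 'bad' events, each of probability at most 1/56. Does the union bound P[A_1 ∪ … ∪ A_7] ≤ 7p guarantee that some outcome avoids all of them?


Union bound: P[∪_{i=1}^{7} A_i] ≤ Σ_i P[A_i] ≤ 7·p = 7·(1/56) = 1/8.
Numerically: 1/8 ≈ 0.1250000.
Is 1/8 < 1? YES.
Since P[∪ A_i] ≤ 1/8 < 1, the complement has P[∩ A_i^c] ≥ 1 − 1/8 = 7/8 > 0, so some outcome avoids every A_i.

7·p = 1/8 ≈ 0.1250000; existence CERTIFIED by the union bound.


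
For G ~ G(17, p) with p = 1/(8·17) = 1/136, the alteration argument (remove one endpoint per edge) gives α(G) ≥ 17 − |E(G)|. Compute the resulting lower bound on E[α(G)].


E[|E(G)|] = C(17, 2)·p = 136 · (1/136) = 1.
E[α(G)] ≥ n − E[|E(G)|] = 17 − 1 = 16.
Numerically: ≈ 16.0000.
(This is only a lower bound; the true E[α(G)] may be larger.)

E[α(G)] ≥ 16 ≈ 16.0000.


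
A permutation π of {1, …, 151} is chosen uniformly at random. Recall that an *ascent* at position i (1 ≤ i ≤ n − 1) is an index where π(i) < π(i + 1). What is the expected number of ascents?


Write X = Σ X_I over i = 1, …, 150, with X_I the indicator of one ascent.
There are 150 indicators.
For each fixed i, the pair (π(i), π(i+1)) is a uniformly random ordered pair of distinct values from {1, …, 151}; by symmetry P[π(i) < π(i+1)] = 1/2.
By linearity: E[X] = 150 · (1/2) = (151 − 1) · (1/2) = 75 ≈ 75.000.

E[X] = 75 = 75.000.


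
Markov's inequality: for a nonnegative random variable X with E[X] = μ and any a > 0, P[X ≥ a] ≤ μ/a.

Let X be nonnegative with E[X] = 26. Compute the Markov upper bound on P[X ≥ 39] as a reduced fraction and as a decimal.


μ = E[X] = 26, a = 39.
Markov: P[X ≥ 39] ≤ μ/a = (26)/39 = 2/3.
Numerically: ≈ 0.6667.
(Since a = 39 > μ = 26.0000, the bound 2/3 is < 1 and informative.)

P[X ≥ 39] ≤ 2/3 ≈ 0.6667.


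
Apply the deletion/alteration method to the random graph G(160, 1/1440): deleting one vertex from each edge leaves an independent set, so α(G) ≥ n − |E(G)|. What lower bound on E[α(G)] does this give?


E[|E(G)|] = C(160, 2)·p = 12720 · (1/1440) = 53/6.
E[α(G)] ≥ n − E[|E(G)|] = 160 − 53/6 = 907/6.
Numerically: ≈ 151.166667.
(This is only a lower bound; the true E[α(G)] may be larger.)

E[α(G)] ≥ 907/6 ≈ 151.166667.


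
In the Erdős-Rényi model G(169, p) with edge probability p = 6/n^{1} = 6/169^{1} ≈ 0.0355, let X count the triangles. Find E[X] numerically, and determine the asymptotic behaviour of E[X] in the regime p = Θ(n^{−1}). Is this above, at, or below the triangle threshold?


Number of potential triangles: C(169, 3) = 790244.
Each occurs with probability p³ ≈ (0.0355)³ ≈ 4.475006e-05.
By linearity: E[X] = C(169, 3)·p³ ≈ 790244 · 4.475006e-05 ≈ 35.3635.
Here α = 1, so p = 6/n is exactly at the triangle threshold p ~ 1/n. Asymptotically E[X] → c³/6 = 6³/6 = 36 ≈ 36.0000, a bounded constant. In this regime the triangle count is asymptotically Poisson(c³/6).

E[X] ≈ 35.3635; in regime p = Θ(1/n^{1}) E[X] stays bounded (at the triangle threshold p ~ 1/n).


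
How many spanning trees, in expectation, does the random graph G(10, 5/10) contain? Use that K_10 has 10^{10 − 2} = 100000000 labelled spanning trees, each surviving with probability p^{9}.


K_10 has 10^{10 − 2} = 100000000 labelled spanning trees.
For each such spanning tree H, let X_H = 1 if all 9 edges of H are present in G. Then P[X_H = 1] = p^{9} = (1/2)^{9} = 1/512.
Summing the indicators: E[X] = Σ_H E[X_H] = 100000000 · p^{9} = 100000000 · 1/512 = 390625/2.
Numerically: E[X] ≈ 195312.

E[X] = 100000000 · (1/2)^{9} = 390625/2 ≈ 195312.


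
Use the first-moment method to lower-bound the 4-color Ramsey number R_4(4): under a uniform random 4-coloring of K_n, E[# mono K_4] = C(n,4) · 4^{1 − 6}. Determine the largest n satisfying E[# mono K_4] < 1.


We need C(n, 4) · 4^{1 − 6} < 1, i.e. C(n, 4) < 4^{6 − 1} = 1024.
Check values of n near the boundary:
  n = 8: C(8, 4) = 70; 70 < 1024? YES
  n = 9: C(9, 4) = 126; 126 < 1024? YES
  n = 10: C(10, 4) = 210; 210 < 1024? YES
  n = 11: C(11, 4) = 330; 330 < 1024? YES
  n = 12: C(12, 4) = 495; 495 < 1024? YES
  n = 13: C(13, 4) = 715; 715 < 1024? YES
  n = 14: C(14, 4) = 1001; 1001 < 1024? YES
  n = 15: C(15, 4) = 1365; 1365 < 1024? NO
  n = 16: C(16, 4) = 1820; 1820 < 1024? NO
The largest n with C(n, 4) < 1024 is n = 14 (where E[X] = 1001/1024 ≈ 0.978). Hence R_4(4) > 14, i.e. R_4(4) ≥ 15.

Largest n = 14; hence R_4(4) > 14.


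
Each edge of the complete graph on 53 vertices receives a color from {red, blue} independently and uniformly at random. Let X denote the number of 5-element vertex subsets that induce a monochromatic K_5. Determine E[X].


Let X = Σ_S X_S over the C(53, 5) = 2869685 subsets S of size 5, where X_S = 1 if the K_5 on S is monochromatic.
For a fixed S, the K_5 on S has C(5, 2) = 10 edges. P[all 10 edges red] = (1/2)^10, and likewise for blue, so P[monochromatic] = 2·(1/2)^10 = 2^{1 − 10} = 1/512.
By linearity: E[X] = C(53, 5) · 2^{1 − 10} = 2869685 · 1/512 = 2869685/512.
Numerically: E[X] ≈ 5604.8535.

E[X] = C(53,5)·2^(1−C(5,2)) = 2869685/512 ≈ 5604.8535.


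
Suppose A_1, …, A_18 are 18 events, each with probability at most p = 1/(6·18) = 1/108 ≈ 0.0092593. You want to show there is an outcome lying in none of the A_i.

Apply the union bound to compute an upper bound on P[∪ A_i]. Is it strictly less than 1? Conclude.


Union bound: P[∪_{i=1}^{18} A_i] ≤ Σ_i P[A_i] ≤ 18·p = 18·(1/108) = 1/6.
Numerically: 1/6 ≈ 0.1666667.
Is 1/6 < 1? YES.
Since P[∪ A_i] ≤ 1/6 < 1, the complement has P[∩ A_i^c] ≥ 1 − 1/6 = 5/6 > 0, so some outcome avoids every A_i.

18·p = 1/6 ≈ 0.1666667; existence CERTIFIED by the union bound.


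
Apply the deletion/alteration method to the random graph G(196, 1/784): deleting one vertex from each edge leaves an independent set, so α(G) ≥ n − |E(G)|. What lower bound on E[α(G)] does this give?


E[|E(G)|] = C(196, 2)·p = 19110 · (1/784) = 195/8.
E[α(G)] ≥ n − E[|E(G)|] = 196 − 195/8 = 1373/8.
Numerically: ≈ 171.625.
(This is only a lower bound; the true E[α(G)] may be larger.)

E[α(G)] ≥ 1373/8 ≈ 171.625.


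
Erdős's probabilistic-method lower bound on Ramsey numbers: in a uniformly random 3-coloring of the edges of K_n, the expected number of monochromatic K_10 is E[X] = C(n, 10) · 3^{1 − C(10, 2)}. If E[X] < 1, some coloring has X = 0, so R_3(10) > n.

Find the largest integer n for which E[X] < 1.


We need C(n, 10) · 3^{1 − 45} < 1, i.e. C(n, 10) < 3^{45 − 1} = 984770902183611232881.
Check values of n near the boundary:
  n = 570: C(570, 10) = 921524823451961408691; 921524823451961408691 < 984770902183611232881? YES
  n = 571: C(571, 10) = 937951290893172842001; 937951290893172842001 < 984770902183611232881? YES
  n = 572: C(572, 10) = 954640815642161682606; 954640815642161682606 < 984770902183611232881? YES
  n = 573: C(573, 10) = 971597135635805762226; 971597135635805762226 < 984770902183611232881? YES
  n = 574: C(574, 10) = 988824035203816502691; 988824035203816502691 < 984770902183611232881? NO
  n = 575: C(575, 10) = 1006325345561406175305; 1006325345561406175305 < 984770902183611232881? NO
The largest n with C(n, 10) < 984770902183611232881 is n = 573 (where E[X] = 35985079097622435638/36472996377170786403 ≈ 0.98662). Hence R_3(10) > 573, i.e. R_3(10) ≥ 574.

Largest n = 573; hence R_3(10) > 573.


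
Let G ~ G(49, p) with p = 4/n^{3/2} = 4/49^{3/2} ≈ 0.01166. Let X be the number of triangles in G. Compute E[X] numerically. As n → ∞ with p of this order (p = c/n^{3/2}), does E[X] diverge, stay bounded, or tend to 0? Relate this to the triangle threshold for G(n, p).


Number of potential triangles: C(49, 3) = 18424.
Each occurs with probability p³ ≈ (0.01166)³ ≈ 1.585980e-06.
By linearity: E[X] = C(49, 3)·p³ ≈ 18424 · 1.585980e-06 ≈ 0.0292.
Since α = 3/2 > 1, p = c/n^{3/2} = o(1/n) is below the triangle threshold p ~ 1/n. Asymptotically E[X] ~ (c³/6)·n^{3(1−α)} = (4³/6)·n^{-1.5} → 0, so by Markov's inequality G has no triangles w.h.p.

E[X] ≈ 0.0292; in regime p = Θ(1/n^{3/2}) E[X] tends to 0 (below the triangle threshold p ~ 1/n).


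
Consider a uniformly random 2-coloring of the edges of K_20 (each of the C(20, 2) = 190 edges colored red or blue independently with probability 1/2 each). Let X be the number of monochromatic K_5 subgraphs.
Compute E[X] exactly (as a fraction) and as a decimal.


Let X = Σ_S X_S over the C(20, 5) = 15504 subsets S of size 5, where X_S = 1 if the K_5 on S is monochromatic.
For a fixed S, the K_5 on S has C(5, 2) = 10 edges. P[all 10 edges red] = (1/2)^10, and likewise for blue, so P[monochromatic] = 2·(1/2)^10 = 2^{1 − 10} = 1/512.
By linearity of expectation: E[X] = C(20, 5) · 2^{1 − 10} = 15504 · 1/512 = 969/32.
Numerically: E[X] ≈ 30.281250.

E[X] = C(20,5)·2^(1−C(5,2)) = 969/32 ≈ 30.281250.


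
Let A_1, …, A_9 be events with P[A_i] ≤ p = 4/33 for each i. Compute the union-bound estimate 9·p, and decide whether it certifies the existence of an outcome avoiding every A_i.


Union bound: P[∪_{i=1}^{9} A_i] ≤ Σ_i P[A_i] ≤ 9·p = 9·(4/33) = 12/11.
Numerically: 12/11 ≈ 1.091.
Is 12/11 < 1? NO.
Since the bound 12/11 is ≥ 1, the union bound is uninformative here; it does NOT by itself certify existence.

9·p = 12/11 ≈ 1.091; existence NOT certified by the union bound.


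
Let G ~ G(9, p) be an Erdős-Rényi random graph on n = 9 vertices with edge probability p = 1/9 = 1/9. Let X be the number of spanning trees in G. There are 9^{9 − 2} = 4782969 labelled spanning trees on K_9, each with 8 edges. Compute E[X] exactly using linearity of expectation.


K_9 has 9^{9 − 2} = 4782969 labelled spanning trees.
For each such spanning tree H, let X_H = 1 if all 8 edges of H are present in G. Then P[X_H = 1] = p^{8} = (1/9)^{8} = 1/43046721.
By linearity: E[X] = Σ_H E[X_H] = 4782969 · p^{8} = 4782969 · 1/43046721 = 1/9.
Numerically: E[X] ≈ 0.11111.

E[X] = 4782969 · (1/9)^{8} = 1/9 ≈ 0.11111.


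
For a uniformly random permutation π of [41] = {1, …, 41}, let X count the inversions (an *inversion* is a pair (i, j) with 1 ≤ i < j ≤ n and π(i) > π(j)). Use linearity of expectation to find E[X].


Write X = Σ X_I over the C(41, 2) = 820 pairs i < j, with X_I the indicator of one inversion.
There are 820 indicators.
For each fixed pair i < j, the values π(i) and π(j) are two distinct elements of {1, …, 41} in uniformly random order; by symmetry P[π(i) > π(j)] = 1/2.
By linearity: E[X] = 820 · (1/2) = C(41, 2) · (1/2) = 820/2 = 410 ≈ 410.000000.

E[X] = 410 = 410.000000.


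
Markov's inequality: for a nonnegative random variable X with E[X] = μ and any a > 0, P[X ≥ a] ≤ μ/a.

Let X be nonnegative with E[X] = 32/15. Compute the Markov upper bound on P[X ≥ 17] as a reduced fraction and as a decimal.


μ = E[X] = 32/15, a = 17.
Markov: P[X ≥ 17] ≤ μ/a = (32/15)/17 = 32/255.
Numerically: ≈ 0.12549.
(Since a = 17 > μ = 2.13333, the bound 32/255 is < 1 and informative.)

P[X ≥ 17] ≤ 32/255 ≈ 0.12549.


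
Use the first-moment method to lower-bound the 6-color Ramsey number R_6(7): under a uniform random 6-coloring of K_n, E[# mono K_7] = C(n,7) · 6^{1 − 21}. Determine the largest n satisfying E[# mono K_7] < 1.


We need C(n, 7) · 6^{1 − 21} < 1, i.e. C(n, 7) < 6^{21 − 1} = 3656158440062976.
Check values of n near the boundary:
  n = 566: C(566, 7) = 3557206237959440; 3557206237959440 < 3656158440062976? YES
  n = 567: C(567, 7) = 3601671315933933; 3601671315933933 < 3656158440062976? YES
  n = 568: C(568, 7) = 3646611956239704; 3646611956239704 < 3656158440062976? YES
  n = 569: C(569, 7) = 3692032389858348; 3692032389858348 < 3656158440062976? NO
  n = 570: C(570, 7) = 3737936877831720; 3737936877831720 < 3656158440062976? NO
  n = 571: C(571, 7) = 3784329711421830; 3784329711421830 < 3656158440062976? NO
The largest n with C(n, 7) < 3656158440062976 is n = 568 (where E[X] = 16882462760369/16926659444736 ≈ 0.997). Hence R_6(7) > 568, i.e. R_6(7) ≥ 569.

Largest n = 568; hence R_6(7) > 568.


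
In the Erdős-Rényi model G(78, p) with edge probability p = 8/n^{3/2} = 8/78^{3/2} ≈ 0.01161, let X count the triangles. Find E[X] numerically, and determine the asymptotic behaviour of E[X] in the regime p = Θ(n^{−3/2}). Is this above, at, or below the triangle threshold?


Number of potential triangles: C(78, 3) = 76076.
Each occurs with probability p³ ≈ (0.01161)³ ≈ 1.566189e-06.
By linearity: E[X] = C(78, 3)·p³ ≈ 76076 · 1.566189e-06 ≈ 0.1191.
Since α = 3/2 > 1, p = c/n^{3/2} = o(1/n) is below the triangle threshold p ~ 1/n. Asymptotically E[X] ~ (c³/6)·n^{3(1−α)} = (8³/6)·n^{-1.5} → 0, so by Markov's inequality G has no triangles w.h.p.

E[X] ≈ 0.1191; in regime p = Θ(1/n^{3/2}) E[X] tends to 0 (below the triangle threshold p ~ 1/n).


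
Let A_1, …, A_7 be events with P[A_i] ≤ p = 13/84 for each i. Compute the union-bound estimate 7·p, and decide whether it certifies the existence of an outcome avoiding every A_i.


Union bound: P[∪_{i=1}^{7} A_i] ≤ Σ_i P[A_i] ≤ 7·p = 7·(13/84) = 13/12.
Numerically: 13/12 ≈ 1.083333.
Is 13/12 < 1? NO.
Since the bound 13/12 is ≥ 1, the union bound is uninformative here; it does NOT by itself certify existence.

7·p = 13/12 ≈ 1.083333; existence NOT certified by the union bound.
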